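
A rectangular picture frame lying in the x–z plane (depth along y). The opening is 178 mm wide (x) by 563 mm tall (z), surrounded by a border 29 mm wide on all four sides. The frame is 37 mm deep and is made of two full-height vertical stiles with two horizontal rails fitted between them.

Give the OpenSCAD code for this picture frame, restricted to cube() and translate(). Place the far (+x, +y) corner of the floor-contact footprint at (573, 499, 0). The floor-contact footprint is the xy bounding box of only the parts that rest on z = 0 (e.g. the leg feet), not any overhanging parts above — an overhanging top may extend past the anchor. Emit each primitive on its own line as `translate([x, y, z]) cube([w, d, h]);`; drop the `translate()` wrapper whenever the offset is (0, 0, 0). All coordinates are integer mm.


translate([337, 462, 0]) cube([29, 37, 621]);
translate([544, 462, 0]) cube([29, 37, 621]);
translate([366, 462, 0]) cube([178, 37, 29]);
translate([366, 462, 592]) cube([178, 37, 29]);


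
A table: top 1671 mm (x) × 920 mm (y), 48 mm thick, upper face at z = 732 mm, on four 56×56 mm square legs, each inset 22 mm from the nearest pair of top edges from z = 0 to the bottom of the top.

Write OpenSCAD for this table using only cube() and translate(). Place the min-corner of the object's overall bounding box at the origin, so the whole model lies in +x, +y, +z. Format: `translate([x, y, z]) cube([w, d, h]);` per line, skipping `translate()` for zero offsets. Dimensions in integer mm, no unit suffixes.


translate([0, 0, 684]) cube([1671, 920, 48]);
translate([22, 22, 0]) cube([56, 56, 684]);
translate([1593, 22, 0]) cube([56, 56, 684]);
translate([22, 842, 0]) cube([56, 56, 684]);
translate([1593, 842, 0]) cube([56, 56, 684]);


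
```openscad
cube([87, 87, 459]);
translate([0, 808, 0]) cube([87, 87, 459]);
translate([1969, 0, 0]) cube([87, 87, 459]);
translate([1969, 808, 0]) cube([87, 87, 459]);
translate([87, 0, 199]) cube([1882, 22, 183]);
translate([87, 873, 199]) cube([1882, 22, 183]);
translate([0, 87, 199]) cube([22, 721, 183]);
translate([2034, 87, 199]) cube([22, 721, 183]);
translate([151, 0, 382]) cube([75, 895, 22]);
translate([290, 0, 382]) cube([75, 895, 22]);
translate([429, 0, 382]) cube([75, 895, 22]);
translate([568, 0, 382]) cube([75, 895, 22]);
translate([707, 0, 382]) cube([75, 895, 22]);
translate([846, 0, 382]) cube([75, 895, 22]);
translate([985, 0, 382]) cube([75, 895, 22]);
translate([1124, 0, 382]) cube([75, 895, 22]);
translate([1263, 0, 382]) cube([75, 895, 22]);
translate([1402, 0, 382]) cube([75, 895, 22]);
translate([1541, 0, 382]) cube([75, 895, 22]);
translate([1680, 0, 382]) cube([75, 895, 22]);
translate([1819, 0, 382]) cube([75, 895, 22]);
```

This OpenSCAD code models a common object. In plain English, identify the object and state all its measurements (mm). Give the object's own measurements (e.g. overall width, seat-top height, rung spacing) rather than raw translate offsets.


A bed frame 2056 mm long (x) by 895 mm wide (y). Four 87×87 mm corner posts, 459 mm tall, at the corners of the footprint. Four rails of 22 mm thickness and 183 mm height run between adjacent posts with their undersides at z = 199 mm, their outer faces flush with the outside of the frame (the two x-running rails run between the posts' inner faces; the two y-running rails run between the posts' inner faces). 13 slats, each 75 mm wide (x) and 22 mm thick, lie across the top of the two x-running rails, running the full 895 mm width of the frame in y; along x they sit between the end posts with a 64 mm gap after the −x posts and between neighbouring slats, leaving 75 mm before the +x posts.


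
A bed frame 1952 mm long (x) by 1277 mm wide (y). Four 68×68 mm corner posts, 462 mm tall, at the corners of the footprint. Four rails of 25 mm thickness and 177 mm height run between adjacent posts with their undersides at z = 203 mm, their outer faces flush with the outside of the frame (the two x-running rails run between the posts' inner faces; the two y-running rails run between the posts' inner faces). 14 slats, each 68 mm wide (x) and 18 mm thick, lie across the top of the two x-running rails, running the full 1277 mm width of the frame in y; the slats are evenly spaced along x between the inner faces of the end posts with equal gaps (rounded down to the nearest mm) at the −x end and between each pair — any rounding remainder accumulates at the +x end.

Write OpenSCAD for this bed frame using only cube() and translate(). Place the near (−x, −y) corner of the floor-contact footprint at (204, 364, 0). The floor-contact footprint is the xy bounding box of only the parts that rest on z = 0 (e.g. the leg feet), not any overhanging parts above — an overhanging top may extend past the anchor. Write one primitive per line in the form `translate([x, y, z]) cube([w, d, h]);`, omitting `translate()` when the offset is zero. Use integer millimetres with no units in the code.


translate([204, 364, 0]) cube([68, 68, 462]);
translate([204, 1573, 0]) cube([68, 68, 462]);
translate([2088, 364, 0]) cube([68, 68, 462]);
translate([2088, 1573, 0]) cube([68, 68, 462]);
translate([272, 364, 203]) cube([1816, 25, 177]);
translate([272, 1616, 203]) cube([1816, 25, 177]);
translate([204, 432, 203]) cube([25, 1141, 177]);
translate([2131, 432, 203]) cube([25, 1141, 177]);
translate([329, 364, 380]) cube([68, 1277, 18]);
translate([454, 364, 380]) cube([68, 1277, 18]);
translate([579, 364, 380]) cube([68, 1277, 18]);
translate([704, 364, 380]) cube([68, 1277, 18]);
translate([829, 364, 380]) cube([68, 1277, 18]);
translate([954, 364, 380]) cube([68, 1277, 18]);
translate([1079, 364, 380]) cube([68, 1277, 18]);
translate([1204, 364, 380]) cube([68, 1277, 18]);
translate([1329, 364, 380]) cube([68, 1277, 18]);
translate([1454, 364, 380]) cube([68, 1277, 18]);
translate([1579, 364, 380]) cube([68, 1277, 18]);
translate([1704, 364, 380]) cube([68, 1277, 18]);
translate([1829, 364, 380]) cube([68, 1277, 18]);
translate([1954, 364, 380]) cube([68, 1277, 18]);


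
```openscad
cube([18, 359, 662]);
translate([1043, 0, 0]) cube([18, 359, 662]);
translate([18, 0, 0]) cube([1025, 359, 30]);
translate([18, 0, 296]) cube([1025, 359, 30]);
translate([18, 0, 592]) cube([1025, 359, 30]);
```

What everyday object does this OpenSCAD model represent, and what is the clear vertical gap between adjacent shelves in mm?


A bookshelf. The clear shelf gap is 266 mm.

Two tall side panels with 3 horizontal boards between them — a bookshelf. The first two shelf undersides are at z = 0 and z = 296; with shelf thickness 30, the clear gap is 296 − 0 − 30 = 266 mm.


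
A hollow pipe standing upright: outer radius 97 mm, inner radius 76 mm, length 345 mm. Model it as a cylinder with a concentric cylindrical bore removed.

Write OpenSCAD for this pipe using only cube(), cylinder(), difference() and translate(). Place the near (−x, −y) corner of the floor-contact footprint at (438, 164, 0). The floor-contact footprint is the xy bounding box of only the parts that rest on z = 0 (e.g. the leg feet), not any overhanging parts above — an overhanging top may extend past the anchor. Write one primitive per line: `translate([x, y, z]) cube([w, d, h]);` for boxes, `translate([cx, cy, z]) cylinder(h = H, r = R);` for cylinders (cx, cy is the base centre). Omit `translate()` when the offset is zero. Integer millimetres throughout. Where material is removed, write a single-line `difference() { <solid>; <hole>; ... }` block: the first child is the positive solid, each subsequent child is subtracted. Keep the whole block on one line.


difference() { translate([535, 261, 0]) cylinder(h = 345, r = 97); translate([535, 261, 0]) cylinder(h = 345, r = 76); }


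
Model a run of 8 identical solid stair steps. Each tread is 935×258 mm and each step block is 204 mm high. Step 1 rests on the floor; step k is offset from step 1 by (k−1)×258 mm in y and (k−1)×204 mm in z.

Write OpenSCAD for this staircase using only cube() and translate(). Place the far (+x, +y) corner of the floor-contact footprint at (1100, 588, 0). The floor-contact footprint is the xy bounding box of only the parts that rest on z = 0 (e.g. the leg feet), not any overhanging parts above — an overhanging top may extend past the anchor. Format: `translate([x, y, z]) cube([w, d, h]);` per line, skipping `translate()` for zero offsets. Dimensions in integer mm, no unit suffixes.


translate([165, 330, 0]) cube([935, 258, 204]);
translate([165, 588, 204]) cube([935, 258, 204]);
translate([165, 846, 408]) cube([935, 258, 204]);
translate([165, 1104, 612]) cube([935, 258, 204]);
translate([165, 1362, 816]) cube([935, 258, 204]);
translate([165, 1620, 1020]) cube([935, 258, 204]);
translate([165, 1878, 1224]) cube([935, 258, 204]);
translate([165, 2136, 1428]) cube([935, 258, 204]);


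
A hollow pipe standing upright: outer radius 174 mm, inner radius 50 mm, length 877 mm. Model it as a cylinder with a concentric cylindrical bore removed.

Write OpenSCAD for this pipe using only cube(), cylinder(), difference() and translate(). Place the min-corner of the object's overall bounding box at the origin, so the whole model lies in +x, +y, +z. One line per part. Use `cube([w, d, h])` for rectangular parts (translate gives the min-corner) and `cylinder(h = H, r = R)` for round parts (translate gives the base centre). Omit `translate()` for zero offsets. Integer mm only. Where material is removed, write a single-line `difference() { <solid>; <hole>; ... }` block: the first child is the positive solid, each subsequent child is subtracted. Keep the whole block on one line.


difference() { translate([174, 174, 0]) cylinder(h = 877, r = 174); translate([174, 174, 0]) cylinder(h = 877, r = 50); }


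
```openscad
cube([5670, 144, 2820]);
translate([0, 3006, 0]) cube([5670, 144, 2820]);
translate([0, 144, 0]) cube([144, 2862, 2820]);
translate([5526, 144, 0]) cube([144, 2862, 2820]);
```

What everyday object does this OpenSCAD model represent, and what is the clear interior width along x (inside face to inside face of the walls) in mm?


A house (or room) frame. The interior width is 5382 mm.

Four 2820 mm walls enclosing a rectangle with no floor or roof — a room or house frame. Outside width is 5670 mm and wall thickness is 144 mm, so the interior width is 5670 − 2 × 144 = 5382 mm.


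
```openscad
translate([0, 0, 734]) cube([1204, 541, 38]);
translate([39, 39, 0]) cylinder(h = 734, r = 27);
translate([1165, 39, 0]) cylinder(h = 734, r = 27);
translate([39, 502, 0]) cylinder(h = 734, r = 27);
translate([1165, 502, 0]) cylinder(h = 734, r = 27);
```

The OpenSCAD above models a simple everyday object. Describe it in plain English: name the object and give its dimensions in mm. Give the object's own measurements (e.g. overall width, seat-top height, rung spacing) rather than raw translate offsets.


A table: top 1204 mm (x) × 541 mm (y), 38 mm thick, upper face at z = 772 mm, on four round legs of 54 mm diameter, each leg's bounding box inset 12 mm from the nearest pair of top edges from z = 0 to the bottom of the top.


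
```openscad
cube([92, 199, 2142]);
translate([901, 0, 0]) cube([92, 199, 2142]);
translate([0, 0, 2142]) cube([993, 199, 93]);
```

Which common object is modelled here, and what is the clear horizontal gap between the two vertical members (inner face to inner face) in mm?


A door frame. The clear opening width is 809 mm.

Two 2142 mm tall posts with a header on top — a door frame. The left jamb is 92 mm wide at x = 0; the right jamb starts at x = 901. The clear opening is 901 − 92 = 809 mm.


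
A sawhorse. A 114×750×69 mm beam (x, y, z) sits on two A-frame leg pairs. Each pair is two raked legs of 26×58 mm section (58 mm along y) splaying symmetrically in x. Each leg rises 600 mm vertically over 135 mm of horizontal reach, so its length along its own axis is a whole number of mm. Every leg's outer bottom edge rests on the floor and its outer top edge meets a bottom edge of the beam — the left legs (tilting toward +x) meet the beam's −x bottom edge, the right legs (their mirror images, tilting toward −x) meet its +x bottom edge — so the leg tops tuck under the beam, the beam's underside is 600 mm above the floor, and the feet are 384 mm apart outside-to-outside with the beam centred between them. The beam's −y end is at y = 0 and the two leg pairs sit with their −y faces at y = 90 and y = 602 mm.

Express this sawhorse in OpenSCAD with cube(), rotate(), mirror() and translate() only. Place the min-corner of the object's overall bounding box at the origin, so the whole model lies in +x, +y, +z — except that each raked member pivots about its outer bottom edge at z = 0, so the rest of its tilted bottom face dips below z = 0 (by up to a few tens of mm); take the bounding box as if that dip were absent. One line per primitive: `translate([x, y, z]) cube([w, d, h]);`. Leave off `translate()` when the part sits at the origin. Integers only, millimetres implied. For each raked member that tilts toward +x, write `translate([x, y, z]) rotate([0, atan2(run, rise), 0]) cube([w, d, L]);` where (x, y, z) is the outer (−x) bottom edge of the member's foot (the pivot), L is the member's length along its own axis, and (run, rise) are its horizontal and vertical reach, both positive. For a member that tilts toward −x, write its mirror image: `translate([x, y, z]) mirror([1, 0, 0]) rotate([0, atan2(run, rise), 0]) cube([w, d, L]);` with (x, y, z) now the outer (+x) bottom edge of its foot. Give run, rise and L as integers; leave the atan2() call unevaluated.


// leg length = √(135² + 600²) = 615
// right-leg outer foot x = 2·135 + 114 = 384
// beam min-corner = (135, 0, 600)
translate([135, 0, 600]) cube([114, 750, 69]);
translate([0, 90, 0]) rotate([0, atan2(135, 600), 0]) cube([26, 58, 615]);
translate([384, 90, 0]) mirror([1, 0, 0]) rotate([0, atan2(135, 600), 0]) cube([26, 58, 615]);
translate([0, 602, 0]) rotate([0, atan2(135, 600), 0]) cube([26, 58, 615]);
translate([384, 602, 0]) mirror([1, 0, 0]) rotate([0, atan2(135, 600), 0]) cube([26, 58, 615]);


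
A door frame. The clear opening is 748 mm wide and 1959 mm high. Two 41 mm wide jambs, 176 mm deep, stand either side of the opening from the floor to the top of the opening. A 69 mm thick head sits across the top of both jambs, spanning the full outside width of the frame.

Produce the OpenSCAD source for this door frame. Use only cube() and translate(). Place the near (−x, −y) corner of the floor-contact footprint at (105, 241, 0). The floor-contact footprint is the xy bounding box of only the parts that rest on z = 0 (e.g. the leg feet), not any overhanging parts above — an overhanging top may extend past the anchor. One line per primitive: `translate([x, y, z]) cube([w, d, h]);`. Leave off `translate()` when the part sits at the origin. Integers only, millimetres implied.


translate([105, 241, 0]) cube([41, 176, 1959]);
translate([894, 241, 0]) cube([41, 176, 1959]);
translate([105, 241, 1959]) cube([830, 176, 69]);


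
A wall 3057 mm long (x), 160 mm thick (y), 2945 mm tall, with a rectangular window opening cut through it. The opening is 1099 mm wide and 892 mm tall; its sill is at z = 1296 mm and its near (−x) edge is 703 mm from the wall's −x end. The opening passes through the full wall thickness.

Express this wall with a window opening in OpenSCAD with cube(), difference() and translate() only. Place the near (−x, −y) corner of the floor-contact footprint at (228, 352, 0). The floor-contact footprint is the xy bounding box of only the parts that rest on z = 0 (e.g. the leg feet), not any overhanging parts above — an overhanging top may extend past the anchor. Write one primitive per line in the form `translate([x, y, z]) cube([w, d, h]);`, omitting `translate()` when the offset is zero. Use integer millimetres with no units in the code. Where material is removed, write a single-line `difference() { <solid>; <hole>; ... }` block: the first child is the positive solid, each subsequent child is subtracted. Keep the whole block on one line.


difference() { translate([228, 352, 0]) cube([3057, 160, 2945]); translate([931, 352, 1296]) cube([1099, 160, 892]); }


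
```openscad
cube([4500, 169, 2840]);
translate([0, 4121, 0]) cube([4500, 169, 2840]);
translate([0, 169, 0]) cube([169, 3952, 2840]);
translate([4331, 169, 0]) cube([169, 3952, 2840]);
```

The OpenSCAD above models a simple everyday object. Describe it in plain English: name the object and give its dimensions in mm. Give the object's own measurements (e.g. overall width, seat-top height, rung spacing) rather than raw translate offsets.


The wall frame of a small rectangular building: four walls, each 2840 mm tall and 169 mm thick, enclosing a footprint 4500 mm (x) by 4290 mm (y) outside-to-outside, with no floor or roof. The front and back walls (the −y and +y sides) span the full width; the two side walls fit between them.


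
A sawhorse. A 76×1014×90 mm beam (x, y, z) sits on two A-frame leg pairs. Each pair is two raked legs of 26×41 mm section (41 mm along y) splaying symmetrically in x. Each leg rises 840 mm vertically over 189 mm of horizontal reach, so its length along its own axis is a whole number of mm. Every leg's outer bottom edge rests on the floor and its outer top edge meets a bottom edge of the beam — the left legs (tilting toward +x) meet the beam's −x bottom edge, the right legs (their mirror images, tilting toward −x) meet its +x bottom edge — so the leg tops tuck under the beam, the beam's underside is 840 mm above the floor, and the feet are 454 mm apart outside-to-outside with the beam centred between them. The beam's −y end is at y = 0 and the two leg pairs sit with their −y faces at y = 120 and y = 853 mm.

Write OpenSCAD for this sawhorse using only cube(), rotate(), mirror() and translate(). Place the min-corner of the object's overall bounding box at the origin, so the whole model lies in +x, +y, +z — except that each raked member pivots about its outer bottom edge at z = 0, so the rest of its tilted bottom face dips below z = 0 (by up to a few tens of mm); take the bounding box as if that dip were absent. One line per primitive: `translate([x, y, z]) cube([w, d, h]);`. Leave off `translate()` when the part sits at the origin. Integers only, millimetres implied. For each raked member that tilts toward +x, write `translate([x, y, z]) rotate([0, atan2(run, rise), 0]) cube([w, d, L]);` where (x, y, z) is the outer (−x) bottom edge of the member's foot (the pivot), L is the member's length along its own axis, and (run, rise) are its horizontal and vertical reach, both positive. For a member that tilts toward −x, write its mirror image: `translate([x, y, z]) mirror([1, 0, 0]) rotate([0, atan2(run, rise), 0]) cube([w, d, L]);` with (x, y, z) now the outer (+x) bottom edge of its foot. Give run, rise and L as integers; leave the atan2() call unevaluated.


translate([189, 0, 840]) cube([76, 1014, 90]);
translate([0, 120, 0]) rotate([0, atan2(189, 840), 0]) cube([26, 41, 861]);
translate([454, 120, 0]) mirror([1, 0, 0]) rotate([0, atan2(189, 840), 0]) cube([26, 41, 861]);
translate([0, 853, 0]) rotate([0, atan2(189, 840), 0]) cube([26, 41, 861]);
translate([454, 853, 0]) mirror([1, 0, 0]) rotate([0, atan2(189, 840), 0]) cube([26, 41, 861]);


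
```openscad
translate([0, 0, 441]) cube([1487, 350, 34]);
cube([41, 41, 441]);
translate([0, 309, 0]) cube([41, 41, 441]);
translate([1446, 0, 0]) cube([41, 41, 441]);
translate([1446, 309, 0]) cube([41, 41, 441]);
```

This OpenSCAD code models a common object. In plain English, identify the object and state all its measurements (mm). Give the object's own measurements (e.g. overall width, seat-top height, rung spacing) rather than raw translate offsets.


A long wooden bench with a 1487 mm (x) × 350 mm (y) seat, 34 mm thick, its top surface 475 mm above the floor. Four 41 mm square legs at the seat corners, flush with the edges, run from z = 0 to the seat underside.


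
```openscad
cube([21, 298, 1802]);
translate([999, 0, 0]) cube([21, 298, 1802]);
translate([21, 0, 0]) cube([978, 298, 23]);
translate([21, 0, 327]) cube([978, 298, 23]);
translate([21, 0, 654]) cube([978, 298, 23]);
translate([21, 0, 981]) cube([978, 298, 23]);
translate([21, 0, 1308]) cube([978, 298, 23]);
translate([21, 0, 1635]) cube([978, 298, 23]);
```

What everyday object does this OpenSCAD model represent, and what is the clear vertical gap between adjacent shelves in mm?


A bookshelf. The clear shelf gap is 304 mm.

Two tall side panels with 6 horizontal boards between them — a bookshelf. The first two shelf undersides are at z = 0 and z = 327; with shelf thickness 23, the clear gap is 327 − 0 − 23 = 304 mm.


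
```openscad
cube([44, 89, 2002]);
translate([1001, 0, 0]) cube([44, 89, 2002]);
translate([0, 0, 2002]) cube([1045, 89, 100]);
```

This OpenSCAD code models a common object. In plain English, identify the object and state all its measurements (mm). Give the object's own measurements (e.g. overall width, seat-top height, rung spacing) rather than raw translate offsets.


A door frame. The clear opening is 957 mm wide and 2002 mm high. Two 44 mm wide jambs, 89 mm deep, stand either side of the opening from the floor to the top of the opening. A 100 mm thick head sits across the top of both jambs, spanning the full outside width of the frame.


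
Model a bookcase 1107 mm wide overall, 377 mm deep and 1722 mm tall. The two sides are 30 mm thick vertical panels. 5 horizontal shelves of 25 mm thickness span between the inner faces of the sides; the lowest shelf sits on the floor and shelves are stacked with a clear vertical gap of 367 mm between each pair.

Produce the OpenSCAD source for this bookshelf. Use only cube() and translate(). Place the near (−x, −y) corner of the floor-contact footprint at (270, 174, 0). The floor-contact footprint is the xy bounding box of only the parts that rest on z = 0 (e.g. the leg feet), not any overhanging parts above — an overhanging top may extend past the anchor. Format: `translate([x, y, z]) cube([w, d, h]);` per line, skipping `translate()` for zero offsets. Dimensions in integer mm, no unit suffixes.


translate([270, 174, 0]) cube([30, 377, 1722]);
translate([1347, 174, 0]) cube([30, 377, 1722]);
translate([300, 174, 0]) cube([1047, 377, 25]);
translate([300, 174, 392]) cube([1047, 377, 25]);
translate([300, 174, 784]) cube([1047, 377, 25]);
translate([300, 174, 1176]) cube([1047, 377, 25]);
translate([300, 174, 1568]) cube([1047, 377, 25]);


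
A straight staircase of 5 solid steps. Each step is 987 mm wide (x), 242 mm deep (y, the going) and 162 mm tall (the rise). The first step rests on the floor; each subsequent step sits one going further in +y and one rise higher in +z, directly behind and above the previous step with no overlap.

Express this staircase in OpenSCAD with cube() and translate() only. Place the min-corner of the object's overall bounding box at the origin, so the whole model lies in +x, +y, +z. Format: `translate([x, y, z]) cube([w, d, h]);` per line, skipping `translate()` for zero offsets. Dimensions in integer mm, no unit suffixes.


cube([987, 242, 162]);
translate([0, 242, 162]) cube([987, 242, 162]);
translate([0, 484, 324]) cube([987, 242, 162]);
translate([0, 726, 486]) cube([987, 242, 162]);
translate([0, 968, 648]) cube([987, 242, 162]);


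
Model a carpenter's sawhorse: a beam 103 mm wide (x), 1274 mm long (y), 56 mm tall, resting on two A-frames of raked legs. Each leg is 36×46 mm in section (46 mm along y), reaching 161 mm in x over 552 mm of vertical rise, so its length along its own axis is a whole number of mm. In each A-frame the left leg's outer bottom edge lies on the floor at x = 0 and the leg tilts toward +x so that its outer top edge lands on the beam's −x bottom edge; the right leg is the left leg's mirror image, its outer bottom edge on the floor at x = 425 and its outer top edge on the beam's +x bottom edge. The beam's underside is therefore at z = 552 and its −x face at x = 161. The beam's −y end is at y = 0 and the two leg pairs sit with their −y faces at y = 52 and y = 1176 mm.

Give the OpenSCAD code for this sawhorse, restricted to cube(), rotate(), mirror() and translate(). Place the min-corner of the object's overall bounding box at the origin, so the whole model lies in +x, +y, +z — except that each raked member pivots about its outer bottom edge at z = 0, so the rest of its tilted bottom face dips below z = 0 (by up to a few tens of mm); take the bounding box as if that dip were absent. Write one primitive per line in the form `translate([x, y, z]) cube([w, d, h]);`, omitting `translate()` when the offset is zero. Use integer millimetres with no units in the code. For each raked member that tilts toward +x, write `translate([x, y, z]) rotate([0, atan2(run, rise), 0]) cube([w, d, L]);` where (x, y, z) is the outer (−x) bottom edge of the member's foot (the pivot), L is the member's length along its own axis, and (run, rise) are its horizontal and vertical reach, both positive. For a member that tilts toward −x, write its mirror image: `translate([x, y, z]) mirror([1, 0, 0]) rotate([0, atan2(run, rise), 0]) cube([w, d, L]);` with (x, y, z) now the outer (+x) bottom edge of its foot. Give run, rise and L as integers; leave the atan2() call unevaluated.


// leg length = √(161² + 552²) = 575
// right-leg outer foot x = 2·161 + 103 = 425
// beam min-corner = (161, 0, 552)
translate([161, 0, 552]) cube([103, 1274, 56]);
translate([0, 52, 0]) rotate([0, atan2(161, 552), 0]) cube([36, 46, 575]);
translate([425, 52, 0]) mirror([1, 0, 0]) rotate([0, atan2(161, 552), 0]) cube([36, 46, 575]);
translate([0, 1176, 0]) rotate([0, atan2(161, 552), 0]) cube([36, 46, 575]);
translate([425, 1176, 0]) mirror([1, 0, 0]) rotate([0, atan2(161, 552), 0]) cube([36, 46, 575]);


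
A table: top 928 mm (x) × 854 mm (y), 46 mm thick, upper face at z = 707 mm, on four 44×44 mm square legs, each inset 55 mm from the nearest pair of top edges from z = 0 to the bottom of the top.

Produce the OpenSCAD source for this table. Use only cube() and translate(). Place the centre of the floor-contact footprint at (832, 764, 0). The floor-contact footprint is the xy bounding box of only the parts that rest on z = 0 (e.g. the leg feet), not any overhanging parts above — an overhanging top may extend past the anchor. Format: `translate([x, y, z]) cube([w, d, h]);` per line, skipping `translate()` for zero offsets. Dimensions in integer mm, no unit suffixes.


// leg_h = 707 - 46 = 661
translate([368, 337, 661]) cube([928, 854, 46]);
translate([423, 392, 0]) cube([44, 44, 661]);
translate([1197, 392, 0]) cube([44, 44, 661]);
translate([423, 1092, 0]) cube([44, 44, 661]);
translate([1197, 1092, 0]) cube([44, 44, 661]);


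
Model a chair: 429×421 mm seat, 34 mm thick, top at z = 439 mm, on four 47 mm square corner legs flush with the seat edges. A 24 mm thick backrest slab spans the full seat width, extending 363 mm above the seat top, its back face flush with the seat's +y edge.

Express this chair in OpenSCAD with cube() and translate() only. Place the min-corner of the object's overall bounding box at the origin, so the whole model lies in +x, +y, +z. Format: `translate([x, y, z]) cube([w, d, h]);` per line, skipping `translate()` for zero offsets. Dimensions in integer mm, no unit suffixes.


translate([0, 0, 405]) cube([429, 421, 34]);
cube([47, 47, 405]);
translate([382, 0, 0]) cube([47, 47, 405]);
translate([0, 374, 0]) cube([47, 47, 405]);
translate([382, 374, 0]) cube([47, 47, 405]);
translate([0, 397, 439]) cube([429, 24, 363]);


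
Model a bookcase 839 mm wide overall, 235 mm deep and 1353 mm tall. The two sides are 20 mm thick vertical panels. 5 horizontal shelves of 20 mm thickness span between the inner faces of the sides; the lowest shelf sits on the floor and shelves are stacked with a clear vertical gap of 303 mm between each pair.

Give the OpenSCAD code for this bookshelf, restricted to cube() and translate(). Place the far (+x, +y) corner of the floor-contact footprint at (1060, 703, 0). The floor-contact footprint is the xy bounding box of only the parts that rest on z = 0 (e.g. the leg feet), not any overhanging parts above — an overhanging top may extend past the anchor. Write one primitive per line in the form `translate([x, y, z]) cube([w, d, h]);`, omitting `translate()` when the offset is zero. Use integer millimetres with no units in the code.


translate([221, 468, 0]) cube([20, 235, 1353]);
translate([1040, 468, 0]) cube([20, 235, 1353]);
translate([241, 468, 0]) cube([799, 235, 20]);
translate([241, 468, 323]) cube([799, 235, 20]);
translate([241, 468, 646]) cube([799, 235, 20]);
translate([241, 468, 969]) cube([799, 235, 20]);
translate([241, 468, 1292]) cube([799, 235, 20]);


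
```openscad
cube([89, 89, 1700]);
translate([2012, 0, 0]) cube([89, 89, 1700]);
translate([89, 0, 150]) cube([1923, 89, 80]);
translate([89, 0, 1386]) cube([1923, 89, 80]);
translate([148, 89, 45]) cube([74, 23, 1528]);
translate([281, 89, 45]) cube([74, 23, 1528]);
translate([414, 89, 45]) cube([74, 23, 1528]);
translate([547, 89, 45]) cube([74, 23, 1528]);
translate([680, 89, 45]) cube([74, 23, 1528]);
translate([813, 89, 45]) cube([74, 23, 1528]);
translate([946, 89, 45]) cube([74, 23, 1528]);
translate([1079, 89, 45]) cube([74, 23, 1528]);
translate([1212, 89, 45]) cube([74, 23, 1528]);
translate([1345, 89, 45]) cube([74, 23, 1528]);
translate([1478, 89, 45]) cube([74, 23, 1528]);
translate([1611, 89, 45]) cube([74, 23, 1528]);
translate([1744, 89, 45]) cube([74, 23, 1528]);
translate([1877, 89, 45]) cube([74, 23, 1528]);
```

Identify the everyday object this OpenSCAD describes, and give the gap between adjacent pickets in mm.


A fence section. The picket gap is 59 mm.

Two posts, two rails, 14 pickets — a fence section. Span 1923 mm holds 14 pickets of 74 mm with 15 equal gaps: ⌊(1923 − 14·74) / 15⌋ = 59 mm.


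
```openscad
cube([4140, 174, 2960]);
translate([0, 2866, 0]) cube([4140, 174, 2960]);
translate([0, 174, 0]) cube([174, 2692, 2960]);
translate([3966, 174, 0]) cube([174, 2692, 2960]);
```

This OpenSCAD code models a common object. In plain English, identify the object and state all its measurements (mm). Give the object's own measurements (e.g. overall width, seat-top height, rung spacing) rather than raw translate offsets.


The wall frame of a small rectangular building: four walls, each 2960 mm tall and 174 mm thick, enclosing a footprint 4140 mm (x) by 3040 mm (y) outside-to-outside, with no floor or roof. The front and back walls (the −y and +y sides) span the full width; the two side walls fit between them.


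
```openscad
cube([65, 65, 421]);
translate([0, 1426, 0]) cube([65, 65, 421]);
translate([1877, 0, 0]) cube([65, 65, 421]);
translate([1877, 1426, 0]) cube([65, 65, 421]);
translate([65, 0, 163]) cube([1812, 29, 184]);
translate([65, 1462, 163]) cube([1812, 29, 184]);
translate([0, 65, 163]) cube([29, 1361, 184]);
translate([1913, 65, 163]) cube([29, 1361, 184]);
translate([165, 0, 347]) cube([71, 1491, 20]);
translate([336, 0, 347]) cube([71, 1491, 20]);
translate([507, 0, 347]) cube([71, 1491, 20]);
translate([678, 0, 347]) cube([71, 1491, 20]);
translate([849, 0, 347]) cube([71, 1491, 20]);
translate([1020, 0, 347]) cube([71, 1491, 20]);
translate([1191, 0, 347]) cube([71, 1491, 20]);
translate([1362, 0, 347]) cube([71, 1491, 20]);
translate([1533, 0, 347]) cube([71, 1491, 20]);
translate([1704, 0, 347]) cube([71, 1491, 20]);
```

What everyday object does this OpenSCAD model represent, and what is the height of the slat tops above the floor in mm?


A bed frame. The slat-top height is 367 mm.

Four posts, four rails, and a row of slats — a bed frame. Slats sit on the rails at z = 163 + 184 = 347; with slat thickness 20, the top is 367 mm.


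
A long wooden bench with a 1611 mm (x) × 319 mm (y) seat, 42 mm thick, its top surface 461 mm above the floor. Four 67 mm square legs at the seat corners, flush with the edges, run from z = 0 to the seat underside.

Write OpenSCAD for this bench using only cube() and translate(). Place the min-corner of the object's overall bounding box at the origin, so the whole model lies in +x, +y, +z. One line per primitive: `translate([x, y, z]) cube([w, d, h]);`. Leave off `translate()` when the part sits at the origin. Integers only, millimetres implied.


translate([0, 0, 419]) cube([1611, 319, 42]);
cube([67, 67, 419]);
translate([0, 252, 0]) cube([67, 67, 419]);
translate([1544, 0, 0]) cube([67, 67, 419]);
translate([1544, 252, 0]) cube([67, 67, 419]);


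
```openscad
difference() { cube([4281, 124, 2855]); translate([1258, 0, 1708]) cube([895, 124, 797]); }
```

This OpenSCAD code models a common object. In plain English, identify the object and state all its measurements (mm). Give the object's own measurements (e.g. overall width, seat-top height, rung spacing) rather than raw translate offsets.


A wall 4281 mm long (x), 124 mm thick (y), 2855 mm tall, with a rectangular window opening cut through it. The opening is 895 mm wide and 797 mm tall; its sill is at z = 1708 mm and its near (−x) edge is 1258 mm from the wall's −x end. The opening passes through the full wall thickness.


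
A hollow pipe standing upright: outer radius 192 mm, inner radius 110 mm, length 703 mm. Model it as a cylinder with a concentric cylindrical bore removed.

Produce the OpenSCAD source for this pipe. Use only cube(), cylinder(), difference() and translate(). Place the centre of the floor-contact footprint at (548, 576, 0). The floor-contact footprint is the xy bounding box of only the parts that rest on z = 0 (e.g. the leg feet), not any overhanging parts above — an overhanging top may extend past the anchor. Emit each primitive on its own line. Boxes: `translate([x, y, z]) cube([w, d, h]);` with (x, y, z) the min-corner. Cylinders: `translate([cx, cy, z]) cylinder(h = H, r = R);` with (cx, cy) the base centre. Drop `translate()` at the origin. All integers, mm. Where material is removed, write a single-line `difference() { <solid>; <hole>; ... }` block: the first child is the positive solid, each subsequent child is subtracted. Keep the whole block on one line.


difference() { translate([548, 576, 0]) cylinder(h = 703, r = 192); translate([548, 576, 0]) cylinder(h = 703, r = 110); }


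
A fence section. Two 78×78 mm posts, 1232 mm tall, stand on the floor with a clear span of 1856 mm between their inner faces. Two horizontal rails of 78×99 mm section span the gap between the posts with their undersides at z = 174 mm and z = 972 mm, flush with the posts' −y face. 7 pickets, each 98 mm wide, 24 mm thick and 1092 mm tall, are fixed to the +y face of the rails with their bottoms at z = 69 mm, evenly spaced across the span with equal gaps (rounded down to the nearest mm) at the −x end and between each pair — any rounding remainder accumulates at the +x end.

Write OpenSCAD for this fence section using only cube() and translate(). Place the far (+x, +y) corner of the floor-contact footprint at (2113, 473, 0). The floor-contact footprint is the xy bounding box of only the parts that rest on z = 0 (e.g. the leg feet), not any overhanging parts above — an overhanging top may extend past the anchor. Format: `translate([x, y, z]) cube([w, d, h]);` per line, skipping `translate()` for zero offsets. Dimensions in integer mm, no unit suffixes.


translate([101, 395, 0]) cube([78, 78, 1232]);
translate([2035, 395, 0]) cube([78, 78, 1232]);
translate([179, 395, 174]) cube([1856, 78, 99]);
translate([179, 395, 972]) cube([1856, 78, 99]);
translate([325, 473, 69]) cube([98, 24, 1092]);
translate([569, 473, 69]) cube([98, 24, 1092]);
translate([813, 473, 69]) cube([98, 24, 1092]);
translate([1057, 473, 69]) cube([98, 24, 1092]);
translate([1301, 473, 69]) cube([98, 24, 1092]);
translate([1545, 473, 69]) cube([98, 24, 1092]);
translate([1789, 473, 69]) cube([98, 24, 1092]);


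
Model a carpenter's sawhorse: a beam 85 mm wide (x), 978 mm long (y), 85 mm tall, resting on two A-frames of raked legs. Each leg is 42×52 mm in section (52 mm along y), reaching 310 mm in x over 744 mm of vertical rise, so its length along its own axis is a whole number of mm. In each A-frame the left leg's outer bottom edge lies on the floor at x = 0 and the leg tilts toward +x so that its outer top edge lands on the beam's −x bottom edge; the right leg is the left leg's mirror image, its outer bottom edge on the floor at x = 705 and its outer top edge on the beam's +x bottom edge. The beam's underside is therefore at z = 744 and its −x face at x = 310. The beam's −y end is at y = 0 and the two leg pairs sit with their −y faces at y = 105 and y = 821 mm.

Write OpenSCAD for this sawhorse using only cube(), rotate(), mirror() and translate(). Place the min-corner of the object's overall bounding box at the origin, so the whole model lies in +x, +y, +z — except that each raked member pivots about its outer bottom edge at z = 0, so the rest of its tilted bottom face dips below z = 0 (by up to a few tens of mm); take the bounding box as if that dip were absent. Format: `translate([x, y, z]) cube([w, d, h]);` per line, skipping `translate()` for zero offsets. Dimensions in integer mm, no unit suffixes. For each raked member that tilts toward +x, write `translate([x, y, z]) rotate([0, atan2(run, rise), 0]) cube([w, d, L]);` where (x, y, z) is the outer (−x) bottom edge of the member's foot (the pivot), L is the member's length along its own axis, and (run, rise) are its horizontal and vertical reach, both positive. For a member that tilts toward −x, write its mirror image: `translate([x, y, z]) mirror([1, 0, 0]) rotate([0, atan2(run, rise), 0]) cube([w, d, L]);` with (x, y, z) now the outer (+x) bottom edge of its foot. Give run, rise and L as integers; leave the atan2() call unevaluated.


// leg length = √(310² + 744²) = 806
// right-leg outer foot x = 2·310 + 85 = 705
// beam min-corner = (310, 0, 744)
translate([310, 0, 744]) cube([85, 978, 85]);
translate([0, 105, 0]) rotate([0, atan2(310, 744), 0]) cube([42, 52, 806]);
translate([705, 105, 0]) mirror([1, 0, 0]) rotate([0, atan2(310, 744), 0]) cube([42, 52, 806]);
translate([0, 821, 0]) rotate([0, atan2(310, 744), 0]) cube([42, 52, 806]);
translate([705, 821, 0]) mirror([1, 0, 0]) rotate([0, atan2(310, 744), 0]) cube([42, 52, 806]);


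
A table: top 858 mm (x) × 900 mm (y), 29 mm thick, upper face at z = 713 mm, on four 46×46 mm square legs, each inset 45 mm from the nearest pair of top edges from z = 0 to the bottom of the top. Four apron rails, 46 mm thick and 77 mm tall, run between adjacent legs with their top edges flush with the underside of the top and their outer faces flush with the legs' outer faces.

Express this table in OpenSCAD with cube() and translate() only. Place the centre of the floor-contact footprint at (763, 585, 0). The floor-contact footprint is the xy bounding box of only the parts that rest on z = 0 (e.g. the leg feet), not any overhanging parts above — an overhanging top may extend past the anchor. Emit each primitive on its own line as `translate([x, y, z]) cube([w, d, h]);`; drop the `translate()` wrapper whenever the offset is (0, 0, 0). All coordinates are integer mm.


translate([334, 135, 684]) cube([858, 900, 29]);
translate([379, 180, 0]) cube([46, 46, 684]);
translate([1101, 180, 0]) cube([46, 46, 684]);
translate([379, 944, 0]) cube([46, 46, 684]);
translate([1101, 944, 0]) cube([46, 46, 684]);
translate([425, 180, 607]) cube([676, 46, 77]);
translate([425, 944, 607]) cube([676, 46, 77]);
translate([379, 226, 607]) cube([46, 718, 77]);
translate([1101, 226, 607]) cube([46, 718, 77]);


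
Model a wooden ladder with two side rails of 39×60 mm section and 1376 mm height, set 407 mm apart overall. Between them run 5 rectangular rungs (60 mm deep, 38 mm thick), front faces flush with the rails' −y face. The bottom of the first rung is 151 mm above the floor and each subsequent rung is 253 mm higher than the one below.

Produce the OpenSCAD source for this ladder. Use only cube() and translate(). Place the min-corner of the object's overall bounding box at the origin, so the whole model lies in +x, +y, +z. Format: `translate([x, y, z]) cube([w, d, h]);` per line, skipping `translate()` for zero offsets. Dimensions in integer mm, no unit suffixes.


// rung span = 407 - 2*39 = 329
// rung[k] z = 151 + k*253
cube([39, 60, 1376]);
translate([368, 0, 0]) cube([39, 60, 1376]);
translate([39, 0, 151]) cube([329, 60, 38]);
translate([39, 0, 404]) cube([329, 60, 38]);
translate([39, 0, 657]) cube([329, 60, 38]);
translate([39, 0, 910]) cube([329, 60, 38]);
translate([39, 0, 1163]) cube([329, 60, 38]);
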